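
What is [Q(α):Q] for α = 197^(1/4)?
[Q(α):Q] = 4

α is a root of x^4 - 197. By Eisenstein's criterion at the prime p = 197 (which divides the constant term 197 but p^2 = 38809 does not, since 197 is squarefree), x^4 - 197 is irreducible over Q. Hence [Q(α):Q] = 4.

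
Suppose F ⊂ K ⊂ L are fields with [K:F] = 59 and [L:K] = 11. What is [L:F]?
[L:F] = 649

The tower law says that for any tower of field extensions F ⊂ K ⊂ L with finite degrees, [L:F] = [L:K] · [K:F]. Here this gives [L:F] = 11 · 59 = 649.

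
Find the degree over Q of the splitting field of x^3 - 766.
[K : Q] = 6

The roots of x^3 - 766 are ∛766, ω∛766, ω^2∛766 where ω = e^(2πi/3) is a primitive cube root of unity, so K = Q(∛766, ω). Now [Q(∛766):Q] = 3 (since 766 is not a perfect cube, x^3 - 766 is irreducible) and [Q(ω):Q] = 2. Both 2 and 3 divide [K:Q], and [K:Q] ≤ 3·2 = 6, so [K:Q] = 6. (Equivalently: Q(∛766) ⊂ R but ω ∉ R, so [K : Q(∛766)] = 2.)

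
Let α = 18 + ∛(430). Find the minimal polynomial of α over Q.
m_α(x) = x^3 - 54x^2 + 972x - 6262

Set β = α - 18 = ∛(430), so β^3 = 430. Then (α - 18)^3 - 430 = 0, i.e. α is a root of g(x) = (x - 18)^3 - 430 = x^3 - 54x^2 + 972x - 6262. Since g(x) = h(x - 18) where h(x) = x^3 - 430, and h is irreducible over Q (because 430 is not a perfect cube, so h has no rational root, and a monic cubic with no rational root is irreducible), g is also irreducible (irreducibility is preserved under the substitution x → x - 18). Hence m_α(x) = x^3 - 54x^2 + 972x - 6262.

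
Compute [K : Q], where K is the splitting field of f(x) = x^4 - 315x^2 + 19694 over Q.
[K : Q] = 4

Solving the quadratic in x^2: x^2 = (315 ± √(315^2 - 4·19694))/2 = (315 ± √20449)/2 = (315 ± 143)/2, giving x^2 = 86 or x^2 = 229. So f(x) = (x^2 - 86)(x^2 - 229) and the roots of f are ±√86, ±√229. Hence the splitting field is K = Q(√86, √229). Since 86 and 229 are distinct squarefree integers > 1, their product 19694 is not a perfect square, so √229 ∉ Q(√86). By the tower law [K:Q] = [Q(√86,√229):Q(√86)] · [Q(√86):Q] = 2 · 2 = 4.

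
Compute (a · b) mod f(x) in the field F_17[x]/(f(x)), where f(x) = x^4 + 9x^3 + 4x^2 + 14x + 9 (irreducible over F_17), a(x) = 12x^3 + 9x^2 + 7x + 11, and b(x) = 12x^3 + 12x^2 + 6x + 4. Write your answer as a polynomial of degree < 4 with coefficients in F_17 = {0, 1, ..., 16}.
a · b ≡ 10x^3 + 8x^2 + 5x + 7 (mod f(x))

Multiply in F_17[x]: a(x)·b(x) = (12x^3 + 9x^2 + 7x + 11)·(12x^3 + 12x^2 + 6x + 4) = 8x^6 + 14x^5 + 9x^4 + 12x^3 + 6x^2 + 9x + 10. This has degree ≥ 4, so divide by f(x) over F_17: 8x^6 + 14x^5 + 9x^4 + 12x^3 + 6x^2 + 9x + 10 = (8x^2 + 10x + 6)·(x^4 + 9x^3 + 4x^2 + 14x + 9) + (10x^3 + 8x^2 + 5x + 7). Hence a·b ≡ 10x^3 + 8x^2 + 5x + 7 (mod f). (F_17[x]/(f) is a field with 17^4 = 83521 elements since f is irreducible of degree 4.)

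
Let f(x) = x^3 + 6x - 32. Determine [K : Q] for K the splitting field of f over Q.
[K : Q] = 6

By the rational root test, any rational root of the monic integer polynomial f(x) = x^3 + 6x - 32 must be an integer dividing the constant term -32, i.e. one of ±{1, 2, 4, 8, 16, 32}. Evaluating: f(1) = -25, f(-1) = -39, f(2) = -12, f(-2) = -52, f(4) = 56, f(-4) = -120, f(8) = 528, f(-8) = -592, f(16) = 4160, f(-16) = -4224, f(32) = 32928, f(-32) = -32992; none is 0, so f has no rational root and is therefore irreducible over Q (a cubic with no linear factor over a field is irreducible). For an irreducible cubic, the Galois group is A_3 or S_3 according as the discriminant disc(f) = -4a^3 - 27b^2 = -4·(6)^3 - 27·(-32)^2 = -28512 is or is not a square in Q. Here disc(f) = -28512 is not a perfect square in Q, so the Galois group of f over Q is not contained in A_3 and must be all of S_3. The splitting field has degree |S_3| = 6 over Q, so [K : Q] = 6.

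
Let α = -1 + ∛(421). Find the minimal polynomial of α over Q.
m_α(x) = x^3 + 3x^2 + 3x - 420

Set β = α + 1 = ∛(421), so β^3 = 421. Then (α + 1)^3 - 421 = 0, i.e. α is a root of g(x) = (x + 1)^3 - 421 = x^3 + 3x^2 + 3x - 420. Since g(x) = h(x + 1) where h(x) = x^3 - 421, and h is irreducible over Q (because 421 is not a perfect cube, so h has no rational root, and a monic cubic with no rational root is irreducible), g is also irreducible (irreducibility is preserved under the substitution x → x + 1). Hence m_α(x) = x^3 + 3x^2 + 3x - 420.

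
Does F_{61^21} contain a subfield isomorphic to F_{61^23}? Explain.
No: F_{61^23} is not a subfield of F_{61^21}

F_{p^m} embeds in F_{p^n} iff m | n. Here 23 ∤ 21 (since 21 = 0·23 + 21 with remainder 21 ≠ 0), so F_{61^23} is not a subfield of F_{61^21}. Equivalently: if it were, the tower law would give 23 = [F_{61^23}:F_61] dividing [F_{61^21}:F_61] = 21, contradiction.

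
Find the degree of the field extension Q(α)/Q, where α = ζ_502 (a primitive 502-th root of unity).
[Q(α):Q] = 250

The minimal polynomial of ζ_502 over Q is the 502-th cyclotomic polynomial Φ_502(x), which is irreducible over Q and has degree φ(502) = 250. Hence [Q(α):Q] = φ(502) = 250.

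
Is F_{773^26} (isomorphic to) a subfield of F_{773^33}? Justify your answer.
No: F_{773^26} is not a subfield of F_{773^33}

F_{p^m} embeds in F_{p^n} iff m | n. Here 26 ∤ 33 (since 33 = 1·26 + 7 with remainder 7 ≠ 0), so F_{773^26} is not a subfield of F_{773^33}. Equivalently: if it were, the tower law would give 26 = [F_{773^26}:F_773] dividing [F_{773^33}:F_773] = 33, contradiction.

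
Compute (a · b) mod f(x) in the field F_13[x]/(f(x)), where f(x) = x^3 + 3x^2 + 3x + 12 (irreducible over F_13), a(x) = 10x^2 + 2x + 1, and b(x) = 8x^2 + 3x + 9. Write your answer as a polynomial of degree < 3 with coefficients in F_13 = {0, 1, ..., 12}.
a · b ≡ 4x^2 + 7x + 10 (mod f(x))

Multiply in F_13[x]: a(x)·b(x) = (10x^2 + 2x + 1)·(8x^2 + 3x + 9) = 2x^4 + 7x^3 + 8x + 9. This has degree ≥ 3, so divide by f(x) over F_13: 2x^4 + 7x^3 + 8x + 9 = (2x + 1)·(x^3 + 3x^2 + 3x + 12) + (4x^2 + 7x + 10). Hence a·b ≡ 4x^2 + 7x + 10 (mod f). (F_13[x]/(f) is a field with 13^3 = 2197 elements since f is irreducible of degree 3.)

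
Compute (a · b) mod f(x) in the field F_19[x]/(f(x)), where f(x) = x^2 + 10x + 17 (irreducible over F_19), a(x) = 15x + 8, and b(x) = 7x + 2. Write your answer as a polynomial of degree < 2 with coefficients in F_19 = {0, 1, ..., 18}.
a · b ≡ 5x + 17 (mod f(x))

Multiply in F_19[x]: a(x)·b(x) = (15x + 8)·(7x + 2) = 10x^2 + 10x + 16. This has degree ≥ 2, so divide by f(x) over F_19: 10x^2 + 10x + 16 = (10)·(x^2 + 10x + 17) + (5x + 17). Hence a·b ≡ 5x + 17 (mod f). (F_19[x]/(f) is a field with 19^2 = 361 elements since f is irreducible of degree 2.)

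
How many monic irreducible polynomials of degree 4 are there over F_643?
There are 42734915538 monic irreducible polynomials of degree 4 over F_643

Each element of F_{643^4} that lies in no proper subfield is a root of exactly one monic irreducible of degree 4 over F_643, and each such polynomial has 4 distinct roots in F_{643^4}. By Möbius inversion the count is N_643(4) = (1/4) Σ_{d|4} μ(4/d) · 643^d = (1/4)(μ(4)·643^1 + μ(2)·643^2 + μ(1)·643^4) = 170939662152/4 = 42734915538.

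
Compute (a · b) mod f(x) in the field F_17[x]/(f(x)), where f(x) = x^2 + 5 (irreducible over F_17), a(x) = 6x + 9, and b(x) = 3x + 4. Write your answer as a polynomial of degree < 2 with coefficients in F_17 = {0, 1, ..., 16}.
a · b ≡ 14 (mod f(x))

Multiply in F_17[x]: a(x)·b(x) = (6x + 9)·(3x + 4) = x^2 + 2. This has degree ≥ 2, so divide by f(x) over F_17: x^2 + 2 = (1)·(x^2 + 5) + (14). Hence a·b ≡ 14 (mod f). (F_17[x]/(f) is a field with 17^2 = 289 elements since f is irreducible of degree 2.)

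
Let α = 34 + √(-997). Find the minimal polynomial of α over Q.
m_α(x) = x^2 - 68x + 2153

From α - 34 = √(-997), squaring gives (α - 34)^2 = -997, i.e. α^2 - 68α + 1156 = -997, so α^2 - 68α + 2153 = 0. The discriminant of x^2 - 68x + 2153 is (-68)^2 - 4·(2153) = 4624 - 8612 = -3988, and 4·(-997) is not a perfect square in Q since -997 is squarefree and ≠ 1. Hence x^2 - 68x + 2153 is irreducible over Q and is the minimal polynomial of α.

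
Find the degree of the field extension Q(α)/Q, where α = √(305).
[Q(α):Q] = 2

[Q(α):Q] equals the degree of the minimal polynomial of α. Here α^2 = 305 and x^2 - 305 is irreducible (d = 305 is squarefree, ≠ 1, hence not a square), so deg(m_α) = 2. Thus [Q(α):Q] = 2.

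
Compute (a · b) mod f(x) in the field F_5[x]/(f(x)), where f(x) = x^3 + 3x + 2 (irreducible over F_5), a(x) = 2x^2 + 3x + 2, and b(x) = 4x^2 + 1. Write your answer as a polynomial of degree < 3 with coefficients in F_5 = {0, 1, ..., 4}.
a · b ≡ x^2 + x + 3 (mod f(x))

Multiply in F_5[x]: a(x)·b(x) = (2x^2 + 3x + 2)·(4x^2 + 1) = 3x^4 + 2x^3 + 3x + 2. This has degree ≥ 3, so divide by f(x) over F_5: 3x^4 + 2x^3 + 3x + 2 = (3x + 2)·(x^3 + 3x + 2) + (x^2 + x + 3). Hence a·b ≡ x^2 + x + 3 (mod f). (F_5[x]/(f) is a field with 5^3 = 125 elements since f is irreducible of degree 3.)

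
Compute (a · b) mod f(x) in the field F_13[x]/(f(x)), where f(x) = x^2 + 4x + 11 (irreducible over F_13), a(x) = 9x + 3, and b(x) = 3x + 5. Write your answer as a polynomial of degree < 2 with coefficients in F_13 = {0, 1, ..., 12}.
a · b ≡ 11x + 4 (mod f(x))

Multiply in F_13[x]: a(x)·b(x) = (9x + 3)·(3x + 5) = x^2 + 2x + 2. This has degree ≥ 2, so divide by f(x) over F_13: x^2 + 2x + 2 = (1)·(x^2 + 4x + 11) + (11x + 4). Hence a·b ≡ 11x + 4 (mod f). (F_13[x]/(f) is a field with 13^2 = 169 elements since f is irreducible of degree 2.)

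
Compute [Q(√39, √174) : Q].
[Q(√39, √174) : Q] = 4

[Q(√39):Q] = 2 (min poly x^2 - 39, irreducible since 39 is squarefree > 1). For the top step, suppose √174 ∈ Q(√39), say √174 = c + d√39 with c, d ∈ Q. Squaring: 174 = c^2 + 39d^2 + 2cd√39. Since √39 ∉ Q this forces 2cd = 0. If d = 0 then √174 = c ∈ Q, contradicting 174 squarefree > 1. If c = 0 then 174 = 39d^2, so 39·174 = (39d)^2 is a perfect square in Q — but 39·174 = 6786 is not a perfect square (since 39 and 174 are distinct squarefree integers). Contradiction. Hence √174 ∉ Q(√39), so x^2 - 174 stays irreducible over Q(√39) and [Q(√39, √174) : Q(√39)] = 2. By the tower law, [Q(√39, √174) : Q] = 2 · 2 = 4.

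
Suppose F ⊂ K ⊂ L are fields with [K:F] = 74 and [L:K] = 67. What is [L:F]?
[L:F] = 4958

The tower law says that for any tower of field extensions F ⊂ K ⊂ L with finite degrees, [L:F] = [L:K] · [K:F]. Here this gives [L:F] = 67 · 74 = 4958.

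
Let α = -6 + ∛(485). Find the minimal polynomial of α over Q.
m_α(x) = x^3 + 18x^2 + 108x - 269

Set β = α + 6 = ∛(485), so β^3 = 485. Then (α + 6)^3 - 485 = 0, i.e. α is a root of g(x) = (x + 6)^3 - 485 = x^3 + 18x^2 + 108x - 269. Since g(x) = h(x + 6) where h(x) = x^3 - 485, and h is irreducible over Q (because 485 is not a perfect cube, so h has no rational root, and a monic cubic with no rational root is irreducible), g is also irreducible (irreducibility is preserved under the substitution x → x + 6). Hence m_α(x) = x^3 + 18x^2 + 108x - 269.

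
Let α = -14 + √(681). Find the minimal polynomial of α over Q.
m_α(x) = x^2 + 28x - 485

From α + 14 = √(681), squaring gives (α + 14)^2 = 681, i.e. α^2 + 28α + 196 = 681, so α^2 + 28α - 485 = 0. The discriminant of x^2 + 28x - 485 is (28)^2 - 4·(-485) = 784 + 1940 = 2724, and 4·(681) is not a perfect square in Q since 681 is squarefree and ≠ 1. Hence x^2 + 28x - 485 is irreducible over Q and is the minimal polynomial of α.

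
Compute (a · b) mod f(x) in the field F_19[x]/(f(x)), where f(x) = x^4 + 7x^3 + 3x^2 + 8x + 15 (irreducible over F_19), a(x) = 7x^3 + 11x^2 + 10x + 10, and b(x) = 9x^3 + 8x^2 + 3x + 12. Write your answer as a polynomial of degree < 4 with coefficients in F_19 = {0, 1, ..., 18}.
a · b ≡ 9x^3 + 14x^2 + 10x + 17 (mod f(x))

Multiply in F_19[x]: a(x)·b(x) = (7x^3 + 11x^2 + 10x + 10)·(9x^3 + 8x^2 + 3x + 12) = 6x^6 + 3x^5 + 9x^4 + 2x^3 + 14x^2 + 17x + 6. This has degree ≥ 4, so divide by f(x) over F_19: 6x^6 + 3x^5 + 9x^4 + 2x^3 + 14x^2 + 17x + 6 = (6x^2 + 18x + 17)·(x^4 + 7x^3 + 3x^2 + 8x + 15) + (9x^3 + 14x^2 + 10x + 17). Hence a·b ≡ 9x^3 + 14x^2 + 10x + 17 (mod f). (F_19[x]/(f) is a field with 19^4 = 130321 elements since f is irreducible of degree 4.)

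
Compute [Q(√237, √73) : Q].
[Q(√237, √73) : Q] = 4

[Q(√237):Q] = 2 (min poly x^2 - 237, irreducible since 237 is squarefree > 1). For the top step, suppose √73 ∈ Q(√237), say √73 = c + d√237 with c, d ∈ Q. Squaring: 73 = c^2 + 237d^2 + 2cd√237. Since √237 ∉ Q this forces 2cd = 0. If d = 0 then √73 = c ∈ Q, contradicting 73 squarefree > 1. If c = 0 then 73 = 237d^2, so 237·73 = (237d)^2 is a perfect square in Q — but 237·73 = 17301 is not a perfect square (since 237 and 73 are distinct squarefree integers). Contradiction. Hence √73 ∉ Q(√237), so x^2 - 73 stays irreducible over Q(√237) and [Q(√237, √73) : Q(√237)] = 2. By the tower law, [Q(√237, √73) : Q] = 2 · 2 = 4.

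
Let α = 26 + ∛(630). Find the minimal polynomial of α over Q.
m_α(x) = x^3 - 78x^2 + 2028x - 18206

Set β = α - 26 = ∛(630), so β^3 = 630. Then (α - 26)^3 - 630 = 0, i.e. α is a root of g(x) = (x - 26)^3 - 630 = x^3 - 78x^2 + 2028x - 18206. Since g(x) = h(x - 26) where h(x) = x^3 - 630, and h is irreducible over Q (because 630 is not a perfect cube, so h has no rational root, and a monic cubic with no rational root is irreducible), g is also irreducible (irreducibility is preserved under the substitution x → x - 26). Hence m_α(x) = x^3 - 78x^2 + 2028x - 18206.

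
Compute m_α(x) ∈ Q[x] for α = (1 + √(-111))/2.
m_α(x) = x^2 - x + 28

From 2α - 1 = √(-111), squaring gives (2α - 1)^2 = -111, i.e. 4α^2 - 4α + 1 = -111, so α^2 - α + (1 + 111)/4 = 0. Since -111 ≡ 1 (mod 4), (1 + 111)/4 = 28 ∈ Z. The polynomial x^2 - x + 28 has discriminant 1 - 4·(28) = -111, which is not a perfect square in Q (d = -111 is squarefree and ≠ 1), so x^2 - x + 28 is irreducible over Q. It is the minimal polynomial of α.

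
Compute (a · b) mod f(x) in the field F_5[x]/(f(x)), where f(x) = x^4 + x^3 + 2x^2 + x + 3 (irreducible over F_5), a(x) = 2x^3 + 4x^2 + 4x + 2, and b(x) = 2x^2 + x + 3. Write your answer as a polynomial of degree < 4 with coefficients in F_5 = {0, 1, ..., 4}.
a · b ≡ 4x^3 + 4x^2 + x + 3 (mod f(x))

Multiply in F_5[x]: a(x)·b(x) = (2x^3 + 4x^2 + 4x + 2)·(2x^2 + x + 3) = 4x^5 + 3x^3 + 4x + 1. This has degree ≥ 4, so divide by f(x) over F_5: 4x^5 + 3x^3 + 4x + 1 = (4x + 1)·(x^4 + x^3 + 2x^2 + x + 3) + (4x^3 + 4x^2 + x + 3). Hence a·b ≡ 4x^3 + 4x^2 + x + 3 (mod f). (F_5[x]/(f) is a field with 5^4 = 625 elements since f is irreducible of degree 4.)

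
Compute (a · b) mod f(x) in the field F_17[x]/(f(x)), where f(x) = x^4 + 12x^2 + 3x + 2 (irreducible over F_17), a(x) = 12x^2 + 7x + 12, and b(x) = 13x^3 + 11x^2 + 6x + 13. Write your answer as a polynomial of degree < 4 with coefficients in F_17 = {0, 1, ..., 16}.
a · b ≡ 14x^3 + 8x^2 + 15x + 16 (mod f(x))

Multiply in F_17[x]: a(x)·b(x) = (12x^2 + 7x + 12)·(13x^3 + 11x^2 + 6x + 13) = 3x^5 + 2x^4 + 16x^3 + 7x^2 + 10x + 3. This has degree ≥ 4, so divide by f(x) over F_17: 3x^5 + 2x^4 + 16x^3 + 7x^2 + 10x + 3 = (3x + 2)·(x^4 + 12x^2 + 3x + 2) + (14x^3 + 8x^2 + 15x + 16). Hence a·b ≡ 14x^3 + 8x^2 + 15x + 16 (mod f). (F_17[x]/(f) is a field with 17^4 = 83521 elements since f is irreducible of degree 4.)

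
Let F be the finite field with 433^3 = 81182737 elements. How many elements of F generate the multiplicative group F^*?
There are φ(81182736) = 26313984 primitive elements

F_q^* is cyclic of order q - 1 = 81182736. A cyclic group of order m has exactly φ(m) generators. Here m = 81182736 = 2^4 · 3^4 · 37 · 1693, so the number of primitive elements is φ(81182736) = 26313984.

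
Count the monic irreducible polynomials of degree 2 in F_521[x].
There are 135460 monic irreducible polynomials of degree 2 over F_521

Each element of F_{521^2} that lies in no proper subfield is a root of exactly one monic irreducible of degree 2 over F_521, and each such polynomial has 2 distinct roots in F_{521^2}. By Möbius inversion the count is N_521(2) = (1/2) Σ_{d|2} μ(2/d) · 521^d = (1/2)(μ(2)·521^1 + μ(1)·521^2) = 270920/2 = 135460.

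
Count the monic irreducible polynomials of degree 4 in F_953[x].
There are 206210669868 monic irreducible polynomials of degree 4 over F_953

Each element of F_{953^4} that lies in no proper subfield is a root of exactly one monic irreducible of degree 4 over F_953, and each such polynomial has 4 distinct roots in F_{953^4}. By Möbius inversion the count is N_953(4) = (1/4) Σ_{d|4} μ(4/d) · 953^d = (1/4)(μ(4)·953^1 + μ(2)·953^2 + μ(1)·953^4) = 824842679472/4 = 206210669868.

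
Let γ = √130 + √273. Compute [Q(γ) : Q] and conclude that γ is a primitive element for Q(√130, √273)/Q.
[Q(γ) : Q] = 4 (equivalently, Q(γ) = Q(√130, √273))

Obviously Q(γ) ⊆ Q(√130, √273), and [Q(√130, √273):Q] = 4 (since 130, 273 are distinct squarefree integers > 1 with 35490 not a perfect square). To show equality we compute the minimal polynomial of γ. From γ = √130 + √273: γ^2 = 130 + 2√(35490) + 273 = 403 + 2√(35490), so γ^2 - 403 = 2√(35490); squaring, (γ^2 - 403)^2 = 4·35490, i.e. γ^4 - 806γ^2 + 162409 - 141960 = 0, i.e. γ^4 - 806γ^2 + 20449 = 0. So γ is a root of x^4 - 806x^2 + 20449. This polynomial is irreducible over Q: it has no rational root (each ±√130 ± √273 is irrational), and any factorization into two quadratics over Q would force √(35490) ∈ Q (pairing opposite roots) or √130, √273 ∈ Q (other pairings), all impossible. Hence [Q(γ):Q] = 4 = [Q(√130, √273):Q], so Q(γ) = Q(√130, √273).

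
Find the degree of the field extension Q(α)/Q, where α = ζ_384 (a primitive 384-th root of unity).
[Q(α):Q] = 128

The minimal polynomial of ζ_384 over Q is the 384-th cyclotomic polynomial Φ_384(x), which is irreducible over Q and has degree φ(384) = 128. Hence [Q(α):Q] = φ(384) = 128.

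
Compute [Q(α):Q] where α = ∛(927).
[Q(α):Q] = 3

The minimal polynomial of α is x^3 - 927, irreducible over Q since 927 is not a perfect cube (so x^3 - 927 has no rational root). Hence [Q(α):Q] = deg(m_α) = 3.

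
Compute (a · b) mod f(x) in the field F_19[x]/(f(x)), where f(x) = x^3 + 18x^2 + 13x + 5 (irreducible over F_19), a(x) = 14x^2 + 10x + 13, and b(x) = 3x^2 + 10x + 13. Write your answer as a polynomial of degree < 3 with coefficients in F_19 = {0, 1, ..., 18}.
a · b ≡ 6x^2 + 11x + 2 (mod f(x))

Multiply in F_19[x]: a(x)·b(x) = (14x^2 + 10x + 13)·(3x^2 + 10x + 13) = 4x^4 + 18x^3 + 17x^2 + 13x + 17. This has degree ≥ 3, so divide by f(x) over F_19: 4x^4 + 18x^3 + 17x^2 + 13x + 17 = (4x + 3)·(x^3 + 18x^2 + 13x + 5) + (6x^2 + 11x + 2). Hence a·b ≡ 6x^2 + 11x + 2 (mod f). (F_19[x]/(f) is a field with 19^3 = 6859 elements since f is irreducible of degree 3.)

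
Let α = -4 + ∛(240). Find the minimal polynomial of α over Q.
m_α(x) = x^3 + 12x^2 + 48x - 176

Set β = α + 4 = ∛(240), so β^3 = 240. Then (α + 4)^3 - 240 = 0, i.e. α is a root of g(x) = (x + 4)^3 - 240 = x^3 + 12x^2 + 48x - 176. Since g(x) = h(x + 4) where h(x) = x^3 - 240, and h is irreducible over Q (because 240 is not a perfect cube, so h has no rational root, and a monic cubic with no rational root is irreducible), g is also irreducible (irreducibility is preserved under the substitution x → x + 4). Hence m_α(x) = x^3 + 12x^2 + 48x - 176.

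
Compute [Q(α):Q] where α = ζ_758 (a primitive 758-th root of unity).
[Q(α):Q] = 378

The minimal polynomial of ζ_758 over Q is the 758-th cyclotomic polynomial Φ_758(x), which is irreducible over Q and has degree φ(758) = 378. Hence [Q(α):Q] = φ(758) = 378.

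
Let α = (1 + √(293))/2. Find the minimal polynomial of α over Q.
m_α(x) = x^2 - x - 73

From 2α - 1 = √(293), squaring gives (2α - 1)^2 = 293, i.e. 4α^2 - 4α + 1 = 293, so α^2 - α + (1 - 293)/4 = 0. Since 293 ≡ 1 (mod 4), (1 - 293)/4 = -73 ∈ Z. The polynomial x^2 - x - 73 has discriminant 1 - 4·(-73) = 293, which is not a perfect square in Q (d = 293 is squarefree and ≠ 1), so x^2 - x - 73 is irreducible over Q. It is the minimal polynomial of α.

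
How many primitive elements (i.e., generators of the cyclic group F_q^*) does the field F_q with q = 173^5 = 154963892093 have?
There are φ(154963892092) = 75671223600 primitive elements

F_q^* is cyclic of order q - 1 = 154963892092. A cyclic group of order m has exactly φ(m) generators. Here m = 154963892092 = 2^2 · 43 · 9431 · 95531, so the number of primitive elements is φ(154963892092) = 75671223600.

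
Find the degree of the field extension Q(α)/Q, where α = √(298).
[Q(α):Q] = 2

[Q(α):Q] equals the degree of the minimal polynomial of α. Here α^2 = 298 and x^2 - 298 is irreducible (d = 298 is squarefree, ≠ 1, hence not a square), so deg(m_α) = 2. Thus [Q(α):Q] = 2.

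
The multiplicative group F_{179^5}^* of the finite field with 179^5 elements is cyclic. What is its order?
|F_{179^5}^*| = 183765996898

F_{179^5} has 179^5 = 183765996899 elements; its multiplicative group consists of all nonzero elements, so |F_{179^5}^*| = 183765996899 - 1 = 183765996898. (It is cyclic since any finite subgroup of the multiplicative group of a field is cyclic.)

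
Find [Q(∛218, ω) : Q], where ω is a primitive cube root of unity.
[Q(∛218, ω) : Q] = 6

[Q(∛218):Q] = 3 (min poly x^3 - 218, irreducible since 218 is not a perfect cube). [Q(ω):Q] = 2 (min poly x^2 + x + 1). Since Q(∛218) ⊂ R and ω ∉ R, we have ω ∉ Q(∛218), so x^2 + x + 1 remains irreducible over Q(∛218) and [Q(∛218, ω) : Q(∛218)] = 2. By the tower law, [Q(∛218, ω) : Q] = 3 · 2 = 6. (In fact Q(∛218, ω) is the splitting field of x^3 - 218 over Q.)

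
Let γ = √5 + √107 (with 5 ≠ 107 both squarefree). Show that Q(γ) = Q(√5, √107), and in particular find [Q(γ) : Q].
[Q(γ) : Q] = 4 (equivalently, Q(γ) = Q(√5, √107))

Obviously Q(γ) ⊆ Q(√5, √107), and [Q(√5, √107):Q] = 4 (since 5, 107 are distinct squarefree integers > 1 with 535 not a perfect square). To show equality we compute the minimal polynomial of γ. From γ = √5 + √107: γ^2 = 5 + 2√(535) + 107 = 112 + 2√(535), so γ^2 - 112 = 2√(535); squaring, (γ^2 - 112)^2 = 4·535, i.e. γ^4 - 224γ^2 + 12544 - 2140 = 0, i.e. γ^4 - 224γ^2 + 10404 = 0. So γ is a root of x^4 - 224x^2 + 10404. This polynomial is irreducible over Q: it has no rational root (each ±√5 ± √107 is irrational), and any factorization into two quadratics over Q would force √(535) ∈ Q (pairing opposite roots) or √5, √107 ∈ Q (other pairings), all impossible. Hence [Q(γ):Q] = 4 = [Q(√5, √107):Q], so Q(γ) = Q(√5, √107).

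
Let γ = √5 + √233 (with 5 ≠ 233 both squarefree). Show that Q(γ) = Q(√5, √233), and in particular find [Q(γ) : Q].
[Q(γ) : Q] = 4 (equivalently, Q(γ) = Q(√5, √233))

Obviously Q(γ) ⊆ Q(√5, √233), and [Q(√5, √233):Q] = 4 (since 5, 233 are distinct squarefree integers > 1 with 1165 not a perfect square). To show equality we compute the minimal polynomial of γ. From γ = √5 + √233: γ^2 = 5 + 2√(1165) + 233 = 238 + 2√(1165), so γ^2 - 238 = 2√(1165); squaring, (γ^2 - 238)^2 = 4·1165, i.e. γ^4 - 476γ^2 + 56644 - 4660 = 0, i.e. γ^4 - 476γ^2 + 51984 = 0. So γ is a root of x^4 - 476x^2 + 51984. This polynomial is irreducible over Q: it has no rational root (each ±√5 ± √233 is irrational), and any factorization into two quadratics over Q would force √(1165) ∈ Q (pairing opposite roots) or √5, √233 ∈ Q (other pairings), all impossible. Hence [Q(γ):Q] = 4 = [Q(√5, √233):Q], so Q(γ) = Q(√5, √233).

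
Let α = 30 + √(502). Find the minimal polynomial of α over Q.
m_α(x) = x^2 - 60x + 398

From α - 30 = √(502), squaring gives (α - 30)^2 = 502, i.e. α^2 - 60α + 900 = 502, so α^2 - 60α + 398 = 0. The discriminant of x^2 - 60x + 398 is (-60)^2 - 4·(398) = 3600 - 1592 = 2008, and 4·(502) is not a perfect square in Q since 502 is squarefree and ≠ 1. Hence x^2 - 60x + 398 is irreducible over Q and is the minimal polynomial of α.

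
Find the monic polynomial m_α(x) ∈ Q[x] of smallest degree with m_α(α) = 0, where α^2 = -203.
m_α(x) = x^2 + 203

α satisfies α^2 + 203 = 0, so x^2 + 203 annihilates α. Since d = -203 is squarefree and ≠ 1, it is not a perfect square in Q, so x^2 + 203 has no rational root and is therefore irreducible over Q (a degree-2 polynomial over a field is irreducible iff it has no root). Hence m_α(x) = x^2 + 203.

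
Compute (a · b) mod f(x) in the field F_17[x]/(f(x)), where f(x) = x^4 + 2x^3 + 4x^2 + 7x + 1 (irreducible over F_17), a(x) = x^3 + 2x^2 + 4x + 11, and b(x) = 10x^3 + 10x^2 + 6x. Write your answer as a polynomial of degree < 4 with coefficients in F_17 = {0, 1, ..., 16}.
a · b ≡ 6x^3 + 13x^2 + 14x + 11 (mod f(x))

Multiply in F_17[x]: a(x)·b(x) = (x^3 + 2x^2 + 4x + 11)·(10x^3 + 10x^2 + 6x) = 10x^6 + 13x^5 + 15x^4 + 9x^3 + 15x^2 + 15x. This has degree ≥ 4, so divide by f(x) over F_17: 10x^6 + 13x^5 + 15x^4 + 9x^3 + 15x^2 + 15x = (10x^2 + 10x + 6)·(x^4 + 2x^3 + 4x^2 + 7x + 1) + (6x^3 + 13x^2 + 14x + 11). Hence a·b ≡ 6x^3 + 13x^2 + 14x + 11 (mod f). (F_17[x]/(f) is a field with 17^4 = 83521 elements since f is irreducible of degree 4.)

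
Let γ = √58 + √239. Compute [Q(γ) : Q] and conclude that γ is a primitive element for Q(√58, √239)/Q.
[Q(γ) : Q] = 4 (equivalently, Q(γ) = Q(√58, √239))

Obviously Q(γ) ⊆ Q(√58, √239), and [Q(√58, √239):Q] = 4 (since 58, 239 are distinct squarefree integers > 1 with 13862 not a perfect square). To show equality we compute the minimal polynomial of γ. From γ = √58 + √239: γ^2 = 58 + 2√(13862) + 239 = 297 + 2√(13862), so γ^2 - 297 = 2√(13862); squaring, (γ^2 - 297)^2 = 4·13862, i.e. γ^4 - 594γ^2 + 88209 - 55448 = 0, i.e. γ^4 - 594γ^2 + 32761 = 0. So γ is a root of x^4 - 594x^2 + 32761. This polynomial is irreducible over Q: it has no rational root (each ±√58 ± √239 is irrational), and any factorization into two quadratics over Q would force √(13862) ∈ Q (pairing opposite roots) or √58, √239 ∈ Q (other pairings), all impossible. Hence [Q(γ):Q] = 4 = [Q(√58, √239):Q], so Q(γ) = Q(√58, √239).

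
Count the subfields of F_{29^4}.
F_{29^4} has 3 subfields

The subfields of F_{p^n} are exactly the fields F_{p^d} for d | n (each is the fixed field of the unique index-d subgroup of Gal(F_{p^n}/F_p) ≅ Z/nZ). The divisors of n = 4 are {1, 2, 4}, giving 3 subfields: F_{29^1}, F_{29^2}, F_{29^4}.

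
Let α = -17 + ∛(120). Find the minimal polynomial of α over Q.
m_α(x) = x^3 + 51x^2 + 867x + 4793

Set β = α + 17 = ∛(120), so β^3 = 120. Then (α + 17)^3 - 120 = 0, i.e. α is a root of g(x) = (x + 17)^3 - 120 = x^3 + 51x^2 + 867x + 4793. Since g(x) = h(x + 17) where h(x) = x^3 - 120, and h is irreducible over Q (because 120 is not a perfect cube, so h has no rational root, and a monic cubic with no rational root is irreducible), g is also irreducible (irreducibility is preserved under the substitution x → x + 17). Hence m_α(x) = x^3 + 51x^2 + 867x + 4793.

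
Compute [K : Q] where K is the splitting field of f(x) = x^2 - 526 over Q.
[K : Q] = 2

f(x) = x^2 - 526 factors as (x - √526)(x + √526). The splitting field is K = Q(√526). Since 526 is squarefree and > 1, it is not a perfect square, so x^2 - 526 is irreducible over Q and [Q(√526) : Q] = 2. Hence [K : Q] = 2.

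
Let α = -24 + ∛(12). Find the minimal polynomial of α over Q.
m_α(x) = x^3 + 72x^2 + 1728x + 13812

Set β = α + 24 = ∛(12), so β^3 = 12. Then (α + 24)^3 - 12 = 0, i.e. α is a root of g(x) = (x + 24)^3 - 12 = x^3 + 72x^2 + 1728x + 13812. Since g(x) = h(x + 24) where h(x) = x^3 - 12, and h is irreducible over Q (because 12 is not a perfect cube, so h has no rational root, and a monic cubic with no rational root is irreducible), g is also irreducible (irreducibility is preserved under the substitution x → x + 24). Hence m_α(x) = x^3 + 72x^2 + 1728x + 13812.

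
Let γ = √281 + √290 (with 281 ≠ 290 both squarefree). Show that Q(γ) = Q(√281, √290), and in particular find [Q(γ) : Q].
[Q(γ) : Q] = 4 (equivalently, Q(γ) = Q(√281, √290))

Obviously Q(γ) ⊆ Q(√281, √290), and [Q(√281, √290):Q] = 4 (since 281, 290 are distinct squarefree integers > 1 with 81490 not a perfect square). To show equality we compute the minimal polynomial of γ. From γ = √281 + √290: γ^2 = 281 + 2√(81490) + 290 = 571 + 2√(81490), so γ^2 - 571 = 2√(81490); squaring, (γ^2 - 571)^2 = 4·81490, i.e. γ^4 - 1142γ^2 + 326041 - 325960 = 0, i.e. γ^4 - 1142γ^2 + 81 = 0. So γ is a root of x^4 - 1142x^2 + 81. This polynomial is irreducible over Q: it has no rational root (each ±√281 ± √290 is irrational), and any factorization into two quadratics over Q would force √(81490) ∈ Q (pairing opposite roots) or √281, √290 ∈ Q (other pairings), all impossible. Hence [Q(γ):Q] = 4 = [Q(√281, √290):Q], so Q(γ) = Q(√281, √290).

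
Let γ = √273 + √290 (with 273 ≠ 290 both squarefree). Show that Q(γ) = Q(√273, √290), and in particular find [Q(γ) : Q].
[Q(γ) : Q] = 4 (equivalently, Q(γ) = Q(√273, √290))

Obviously Q(γ) ⊆ Q(√273, √290), and [Q(√273, √290):Q] = 4 (since 273, 290 are distinct squarefree integers > 1 with 79170 not a perfect square). To show equality we compute the minimal polynomial of γ. From γ = √273 + √290: γ^2 = 273 + 2√(79170) + 290 = 563 + 2√(79170), so γ^2 - 563 = 2√(79170); squaring, (γ^2 - 563)^2 = 4·79170, i.e. γ^4 - 1126γ^2 + 316969 - 316680 = 0, i.e. γ^4 - 1126γ^2 + 289 = 0. So γ is a root of x^4 - 1126x^2 + 289. This polynomial is irreducible over Q: it has no rational root (each ±√273 ± √290 is irrational), and any factorization into two quadratics over Q would force √(79170) ∈ Q (pairing opposite roots) or √273, √290 ∈ Q (other pairings), all impossible. Hence [Q(γ):Q] = 4 = [Q(√273, √290):Q], so Q(γ) = Q(√273, √290).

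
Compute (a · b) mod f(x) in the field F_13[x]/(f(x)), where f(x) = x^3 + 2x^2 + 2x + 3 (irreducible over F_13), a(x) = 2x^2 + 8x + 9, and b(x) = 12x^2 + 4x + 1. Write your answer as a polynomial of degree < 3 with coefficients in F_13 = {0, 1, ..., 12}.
a · b ≡ 8x^2 + 3x + 10 (mod f(x))

Multiply in F_13[x]: a(x)·b(x) = (2x^2 + 8x + 9)·(12x^2 + 4x + 1) = 11x^4 + 12x^2 + 5x + 9. This has degree ≥ 3, so divide by f(x) over F_13: 11x^4 + 12x^2 + 5x + 9 = (11x + 4)·(x^3 + 2x^2 + 2x + 3) + (8x^2 + 3x + 10). Hence a·b ≡ 8x^2 + 3x + 10 (mod f). (F_13[x]/(f) is a field with 13^3 = 2197 elements since f is irreducible of degree 3.)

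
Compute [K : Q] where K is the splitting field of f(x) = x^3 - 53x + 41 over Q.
[K : Q] = 6

By the rational root test, any rational root of the monic integer polynomial f(x) = x^3 - 53x + 41 must be an integer dividing the constant term 41, i.e. one of ±{1, 41}. Evaluating: f(1) = -11, f(-1) = 93, f(41) = 66789, f(-41) = -66707; none is 0, so f has no rational root and is therefore irreducible over Q (a cubic with no linear factor over a field is irreducible). For an irreducible cubic, the Galois group is A_3 or S_3 according as the discriminant disc(f) = -4a^3 - 27b^2 = -4·(-53)^3 - 27·(41)^2 = 550121 is or is not a square in Q. Here disc(f) = 550121 is not a perfect square in Q, so the Galois group of f over Q is not contained in A_3 and must be all of S_3. The splitting field has degree |S_3| = 6 over Q, so [K : Q] = 6.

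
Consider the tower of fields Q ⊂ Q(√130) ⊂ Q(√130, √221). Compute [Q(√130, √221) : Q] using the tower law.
[Q(√130, √221) : Q] = 4

[Q(√130):Q] = 2 (min poly x^2 - 130, irreducible since 130 is squarefree > 1). For the top step, suppose √221 ∈ Q(√130), say √221 = c + d√130 with c, d ∈ Q. Squaring: 221 = c^2 + 130d^2 + 2cd√130. Since √130 ∉ Q this forces 2cd = 0. If d = 0 then √221 = c ∈ Q, contradicting 221 squarefree > 1. If c = 0 then 221 = 130d^2, so 130·221 = (130d)^2 is a perfect square in Q — but 130·221 = 28730 is not a perfect square (since 130 and 221 are distinct squarefree integers). Contradiction. Hence √221 ∉ Q(√130), so x^2 - 221 stays irreducible over Q(√130) and [Q(√130, √221) : Q(√130)] = 2. By the tower law, [Q(√130, √221) : Q] = 2 · 2 = 4.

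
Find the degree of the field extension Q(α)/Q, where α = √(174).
[Q(α):Q] = 2

[Q(α):Q] equals the degree of the minimal polynomial of α. Here α^2 = 174 and x^2 - 174 is irreducible (d = 174 is squarefree, ≠ 1, hence not a square), so deg(m_α) = 2. Thus [Q(α):Q] = 2.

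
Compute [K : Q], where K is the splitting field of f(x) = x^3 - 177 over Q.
[K : Q] = 6

The roots of x^3 - 177 are ∛177, ω∛177, ω^2∛177 where ω = e^(2πi/3) is a primitive cube root of unity, so K = Q(∛177, ω). Now [Q(∛177):Q] = 3 (since 177 is not a perfect cube, x^3 - 177 is irreducible) and [Q(ω):Q] = 2. Both 2 and 3 divide [K:Q], and [K:Q] ≤ 3·2 = 6, so [K:Q] = 6. (Equivalently: Q(∛177) ⊂ R but ω ∉ R, so [K : Q(∛177)] = 2.)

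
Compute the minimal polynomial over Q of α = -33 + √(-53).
m_α(x) = x^2 + 66x + 1142

From α + 33 = √(-53), squaring gives (α + 33)^2 = -53, i.e. α^2 + 66α + 1089 = -53, so α^2 + 66α + 1142 = 0. The discriminant of x^2 + 66x + 1142 is (66)^2 - 4·(1142) = 4356 - 4568 = -212, and 4·(-53) is not a perfect square in Q since -53 is squarefree and ≠ 1. Hence x^2 + 66x + 1142 is irreducible over Q and is the minimal polynomial of α.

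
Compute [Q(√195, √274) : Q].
[Q(√195, √274) : Q] = 4

[Q(√195):Q] = 2 (min poly x^2 - 195, irreducible since 195 is squarefree > 1). For the top step, suppose √274 ∈ Q(√195), say √274 = c + d√195 with c, d ∈ Q. Squaring: 274 = c^2 + 195d^2 + 2cd√195. Since √195 ∉ Q this forces 2cd = 0. If d = 0 then √274 = c ∈ Q, contradicting 274 squarefree > 1. If c = 0 then 274 = 195d^2, so 195·274 = (195d)^2 is a perfect square in Q — but 195·274 = 53430 is not a perfect square (since 195 and 274 are distinct squarefree integers). Contradiction. Hence √274 ∉ Q(√195), so x^2 - 274 stays irreducible over Q(√195) and [Q(√195, √274) : Q(√195)] = 2. By the tower law, [Q(√195, √274) : Q] = 2 · 2 = 4.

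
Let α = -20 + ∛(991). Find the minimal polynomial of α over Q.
m_α(x) = x^3 + 60x^2 + 1200x + 7009

Set β = α + 20 = ∛(991), so β^3 = 991. Then (α + 20)^3 - 991 = 0, i.e. α is a root of g(x) = (x + 20)^3 - 991 = x^3 + 60x^2 + 1200x + 7009. Since g(x) = h(x + 20) where h(x) = x^3 - 991, and h is irreducible over Q (because 991 is not a perfect cube, so h has no rational root, and a monic cubic with no rational root is irreducible), g is also irreducible (irreducibility is preserved under the substitution x → x + 20). Hence m_α(x) = x^3 + 60x^2 + 1200x + 7009.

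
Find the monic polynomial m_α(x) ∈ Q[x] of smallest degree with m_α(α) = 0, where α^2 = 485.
m_α(x) = x^2 - 485

α satisfies α^2 - 485 = 0, so x^2 - 485 annihilates α. Since d = 485 is squarefree and ≠ 1, it is not a perfect square in Q, so x^2 - 485 has no rational root and is therefore irreducible over Q (a degree-2 polynomial over a field is irreducible iff it has no root). Hence m_α(x) = x^2 - 485.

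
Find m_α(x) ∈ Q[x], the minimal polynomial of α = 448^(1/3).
m_α(x) = x^3 - 448

α satisfies α^3 = 448, so x^3 - 448 annihilates α. By the rational root test, a rational root p/q (in lowest terms) of x^3 - 448 would satisfy p^3 = 448 q^3, forcing q = 1 and p^3 = 448; but 448 is not a perfect cube, contradiction. A monic cubic over Q with no rational root is irreducible (any nontrivial factorization would include a linear factor). Hence x^3 - 448 is the minimal polynomial of α, and in particular [Q(α):Q] = 3.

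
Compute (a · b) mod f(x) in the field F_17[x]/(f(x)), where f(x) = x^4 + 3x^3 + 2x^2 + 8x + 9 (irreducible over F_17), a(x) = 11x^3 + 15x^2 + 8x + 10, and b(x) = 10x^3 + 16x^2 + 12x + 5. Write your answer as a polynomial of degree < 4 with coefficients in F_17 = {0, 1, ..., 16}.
a · b ≡ 15x^3 + 7x^2 + 12x + 13 (mod f(x))

Multiply in F_17[x]: a(x)·b(x) = (11x^3 + 15x^2 + 8x + 10)·(10x^3 + 16x^2 + 12x + 5) = 8x^6 + 3x^5 + 10x^4 + 4x^3 + 8x^2 + 7x + 16. This has degree ≥ 4, so divide by f(x) over F_17: 8x^6 + 3x^5 + 10x^4 + 4x^3 + 8x^2 + 7x + 16 = (8x^2 + 13x + 6)·(x^4 + 3x^3 + 2x^2 + 8x + 9) + (15x^3 + 7x^2 + 12x + 13). Hence a·b ≡ 15x^3 + 7x^2 + 12x + 13 (mod f). (F_17[x]/(f) is a field with 17^4 = 83521 elements since f is irreducible of degree 4.)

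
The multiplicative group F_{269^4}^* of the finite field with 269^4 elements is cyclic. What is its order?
|F_{269^4}^*| = 5236114320

F_{269^4} has 269^4 = 5236114321 elements; its multiplicative group consists of all nonzero elements, so |F_{269^4}^*| = 5236114321 - 1 = 5236114320. (It is cyclic since any finite subgroup of the multiplicative group of a field is cyclic.)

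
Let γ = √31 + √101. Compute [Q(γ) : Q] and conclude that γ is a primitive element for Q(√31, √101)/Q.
[Q(γ) : Q] = 4 (equivalently, Q(γ) = Q(√31, √101))

Obviously Q(γ) ⊆ Q(√31, √101), and [Q(√31, √101):Q] = 4 (since 31, 101 are distinct squarefree integers > 1 with 3131 not a perfect square). To show equality we compute the minimal polynomial of γ. From γ = √31 + √101: γ^2 = 31 + 2√(3131) + 101 = 132 + 2√(3131), so γ^2 - 132 = 2√(3131); squaring, (γ^2 - 132)^2 = 4·3131, i.e. γ^4 - 264γ^2 + 17424 - 12524 = 0, i.e. γ^4 - 264γ^2 + 4900 = 0. So γ is a root of x^4 - 264x^2 + 4900. This polynomial is irreducible over Q: it has no rational root (each ±√31 ± √101 is irrational), and any factorization into two quadratics over Q would force √(3131) ∈ Q (pairing opposite roots) or √31, √101 ∈ Q (other pairings), all impossible. Hence [Q(γ):Q] = 4 = [Q(√31, √101):Q], so Q(γ) = Q(√31, √101).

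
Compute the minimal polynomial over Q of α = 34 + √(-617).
m_α(x) = x^2 - 68x + 1773

From α - 34 = √(-617), squaring gives (α - 34)^2 = -617, i.e. α^2 - 68α + 1156 = -617, so α^2 - 68α + 1773 = 0. The discriminant of x^2 - 68x + 1773 is (-68)^2 - 4·(1773) = 4624 - 7092 = -2468, and 4·(-617) is not a perfect square in Q since -617 is squarefree and ≠ 1. Hence x^2 - 68x + 1773 is irreducible over Q and is the minimal polynomial of α.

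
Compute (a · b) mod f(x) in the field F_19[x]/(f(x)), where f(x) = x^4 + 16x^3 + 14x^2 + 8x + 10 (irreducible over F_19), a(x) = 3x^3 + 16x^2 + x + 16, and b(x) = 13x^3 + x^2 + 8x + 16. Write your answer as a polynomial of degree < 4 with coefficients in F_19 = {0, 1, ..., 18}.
a · b ≡ 13x^3 + 6x^2 + 4x + 1 (mod f(x))

Multiply in F_19[x]: a(x)·b(x) = (3x^3 + 16x^2 + x + 16)·(13x^3 + x^2 + 8x + 16) = x^6 + 2x^5 + 15x^4 + 5x^3 + 14x^2 + 11x + 9. This has degree ≥ 4, so divide by f(x) over F_19: x^6 + 2x^5 + 15x^4 + 5x^3 + 14x^2 + 11x + 9 = (x^2 + 5x + 16)·(x^4 + 16x^3 + 14x^2 + 8x + 10) + (13x^3 + 6x^2 + 4x + 1). Hence a·b ≡ 13x^3 + 6x^2 + 4x + 1 (mod f). (F_19[x]/(f) is a field with 19^4 = 130321 elements since f is irreducible of degree 4.)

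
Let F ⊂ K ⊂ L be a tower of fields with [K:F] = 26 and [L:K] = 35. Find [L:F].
[L:F] = 910

The tower law says that for any tower of field extensions F ⊂ K ⊂ L with finite degrees, [L:F] = [L:K] · [K:F]. Here this gives [L:F] = 35 · 26 = 910.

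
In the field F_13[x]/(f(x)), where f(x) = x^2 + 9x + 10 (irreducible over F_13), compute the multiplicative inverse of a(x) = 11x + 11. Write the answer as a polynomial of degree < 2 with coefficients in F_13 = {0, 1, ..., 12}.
a(x)^(-1) ≡ 10x + 2 (mod f(x))

Since f is irreducible over F_13, F_13[x]/(f) is a field and a(x) ≠ 0 has an inverse. Apply the extended Euclidean algorithm to f(x) and a(x) in F_13[x]: f(x) = (6x + 9)·a(x) + (2). The last nonzero remainder is the constant 2 = gcd(f, a) in F_13. Back-substituting through the division chain expresses 2 = s(x)·a(x) + t(x)·f(x) with s(x) ≡ 7x + 4 (mod f), so (7x + 4)·a(x) ≡ 2 (mod f). Multiplying by 2^(-1) ≡ 7 in F_13 gives a(x)^(-1) ≡ 7·(7x + 4) ≡ 10x + 2 (mod f). Check: (11x + 11)·(10x + 2) = 6x^2 + 2x + 9 ≡ 1 (mod x^2 + 9x + 10).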